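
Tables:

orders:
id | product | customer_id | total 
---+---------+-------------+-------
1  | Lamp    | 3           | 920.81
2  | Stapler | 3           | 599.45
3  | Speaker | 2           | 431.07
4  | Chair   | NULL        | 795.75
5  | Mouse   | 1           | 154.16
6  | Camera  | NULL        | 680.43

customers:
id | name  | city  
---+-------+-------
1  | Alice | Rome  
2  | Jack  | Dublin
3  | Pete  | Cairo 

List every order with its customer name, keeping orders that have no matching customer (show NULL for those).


LEFT JOIN keeps every row from orders (the left table); where customer_id has no match in customers, the customer columns become NULL. Walk through each order:
  - order 1 (Lamp): customer_id=3 -> matches Pete
  - order 2 (Stapler): customer_id=3 -> matches Pete
  - order 3 (Speaker): customer_id=2 -> matches Jack
  - order 4 (Chair): customer_id=NULL, no match -> kept with NULL
  - order 5 (Mouse): customer_id=1 -> matches Alice
  - order 6 (Camera): customer_id=NULL, no match -> kept with NULL
All 6 rows appear; 2 have NULL customer.

SQL:
SELECT a.product, b.name AS customer
FROM orders a
LEFT JOIN customers b ON a.customer_id = b.id

Result:
product | customer
--------+---------
Lamp    | Pete    
Stapler | Pete    
Speaker | Jack    
Chair   | NULL    
Mouse   | Alice   
Camera  | NULL    


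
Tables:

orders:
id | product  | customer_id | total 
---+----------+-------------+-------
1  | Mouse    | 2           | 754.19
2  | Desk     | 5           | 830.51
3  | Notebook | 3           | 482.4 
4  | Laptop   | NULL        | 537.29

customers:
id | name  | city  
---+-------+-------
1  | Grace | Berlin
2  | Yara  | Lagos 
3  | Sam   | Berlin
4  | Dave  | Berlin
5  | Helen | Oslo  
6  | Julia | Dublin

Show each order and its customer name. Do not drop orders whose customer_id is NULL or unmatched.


LEFT JOIN keeps every row from orders (the left table); where customer_id has no match in customers, the customer columns become NULL. Walk through each order:
  - order 1 (Mouse): customer_id=2 -> matches Yara
  - order 2 (Desk): customer_id=5 -> matches Helen
  - order 3 (Notebook): customer_id=3 -> matches Sam
  - order 4 (Laptop): customer_id=NULL, no match -> kept with NULL
All 4 rows appear; 1 has NULL customer.

SQL:
SELECT a.product, b.name AS customer
FROM orders a
LEFT JOIN customers b ON a.customer_id = b.id

Result:
product  | customer
---------+---------
Mouse    | Yara    
Desk     | Helen   
Notebook | Sam     
Laptop   | NULL    


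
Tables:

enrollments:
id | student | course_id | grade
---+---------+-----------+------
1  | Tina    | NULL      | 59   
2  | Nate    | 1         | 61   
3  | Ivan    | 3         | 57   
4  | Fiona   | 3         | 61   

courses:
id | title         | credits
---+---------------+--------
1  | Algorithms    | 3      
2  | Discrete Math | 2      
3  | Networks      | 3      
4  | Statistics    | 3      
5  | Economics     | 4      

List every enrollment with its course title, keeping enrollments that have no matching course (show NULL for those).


LEFT JOIN keeps every row from enrollments (the left table); where course_id has no match in courses, the course columns become NULL. Walk through each enrollment:
  - enrollment 1 (Tina): course_id=NULL, no match -> kept with NULL
  - enrollment 2 (Nate): course_id=1 -> matches Algorithms
  - enrollment 3 (Ivan): course_id=3 -> matches Networks
  - enrollment 4 (Fiona): course_id=3 -> matches Networks
All 4 rows appear; 1 has NULL course.

SQL:
SELECT a.student, b.title AS course
FROM enrollments a
LEFT JOIN courses b ON a.course_id = b.id

Result:
student | course    
--------+-----------
Tina    | NULL      
Nate    | Algorithms
Ivan    | Networks  
Fiona   | Networks  


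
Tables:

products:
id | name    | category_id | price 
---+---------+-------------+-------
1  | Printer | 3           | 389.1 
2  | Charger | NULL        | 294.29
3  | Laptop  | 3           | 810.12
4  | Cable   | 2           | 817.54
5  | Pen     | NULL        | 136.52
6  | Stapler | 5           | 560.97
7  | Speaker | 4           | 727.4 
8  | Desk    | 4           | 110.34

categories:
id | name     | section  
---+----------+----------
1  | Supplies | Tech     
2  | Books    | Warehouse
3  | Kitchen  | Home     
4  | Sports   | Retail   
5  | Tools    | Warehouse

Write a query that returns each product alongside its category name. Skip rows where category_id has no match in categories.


INNER JOIN keeps only products rows whose category_id matches an id in categories. Walk through each product:
  - product 1 (Printer): category_id=3 -> matches Kitchen
  - product 2 (Charger): category_id=NULL, no match -> dropped
  - product 3 (Laptop): category_id=3 -> matches Kitchen
  - product 4 (Cable): category_id=2 -> matches Books
  - product 5 (Pen): category_id=NULL, no match -> dropped
  - product 6 (Stapler): category_id=5 -> matches Tools
  - product 7 (Speaker): category_id=4 -> matches Sports
  - product 8 (Desk): category_id=4 -> matches Sports
So 2 of 8 rows are dropped.

SQL:
SELECT a.name, b.name AS category
FROM products a
INNER JOIN categories b ON a.category_id = b.id

Result:
name    | category
--------+---------
Printer | Kitchen 
Laptop  | Kitchen 
Cable   | Books   
Stapler | Tools   
Speaker | Sports  
Desk    | Sports  


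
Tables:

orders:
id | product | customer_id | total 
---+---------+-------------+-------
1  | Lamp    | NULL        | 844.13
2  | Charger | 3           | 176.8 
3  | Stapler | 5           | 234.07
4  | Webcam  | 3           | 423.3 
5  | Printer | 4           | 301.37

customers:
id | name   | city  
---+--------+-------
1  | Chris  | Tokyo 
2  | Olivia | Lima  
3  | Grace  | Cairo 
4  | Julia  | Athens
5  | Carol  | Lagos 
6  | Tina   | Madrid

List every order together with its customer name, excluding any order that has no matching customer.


INNER JOIN keeps only orders rows whose customer_id matches an id in customers. Walk through each order:
  - order 1 (Lamp): customer_id=NULL, no match -> dropped
  - order 2 (Charger): customer_id=3 -> matches Grace
  - order 3 (Stapler): customer_id=5 -> matches Carol
  - order 4 (Webcam): customer_id=3 -> matches Grace
  - order 5 (Printer): customer_id=4 -> matches Julia
So 1 of 5 rows is dropped.

SQL:
SELECT a.product, b.name AS customer
FROM orders a
INNER JOIN customers b ON a.customer_id = b.id

Result:
product | customer
--------+---------
Charger | Grace   
Stapler | Carol   
Webcam  | Grace   
Printer | Julia   


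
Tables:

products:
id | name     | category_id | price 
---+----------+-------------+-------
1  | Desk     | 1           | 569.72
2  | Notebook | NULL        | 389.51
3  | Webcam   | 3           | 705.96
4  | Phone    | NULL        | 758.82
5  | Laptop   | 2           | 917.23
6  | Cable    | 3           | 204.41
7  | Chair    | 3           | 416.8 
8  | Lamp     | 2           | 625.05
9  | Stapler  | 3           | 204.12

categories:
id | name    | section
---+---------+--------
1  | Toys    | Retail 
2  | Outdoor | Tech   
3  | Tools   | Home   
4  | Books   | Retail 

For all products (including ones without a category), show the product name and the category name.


LEFT JOIN keeps every row from products (the left table); where category_id has no match in categories, the category columns become NULL. Walk through each product:
  - product 1 (Desk): category_id=1 -> matches Toys
  - product 2 (Notebook): category_id=NULL, no match -> kept with NULL
  - product 3 (Webcam): category_id=3 -> matches Tools
  - product 4 (Phone): category_id=NULL, no match -> kept with NULL
  - product 5 (Laptop): category_id=2 -> matches Outdoor
  - product 6 (Cable): category_id=3 -> matches Tools
  - product 7 (Chair): category_id=3 -> matches Tools
  - product 8 (Lamp): category_id=2 -> matches Outdoor
  - product 9 (Stapler): category_id=3 -> matches Tools
All 9 rows appear; 2 have NULL category.

SQL:
SELECT a.name, b.name AS category
FROM products a
LEFT JOIN categories b ON a.category_id = b.id

Result:
name     | category
---------+---------
Desk     | Toys    
Notebook | NULL    
Webcam   | Tools   
Phone    | NULL    
Laptop   | Outdoor 
Cable    | Tools   
Chair    | Tools   
Lamp     | Outdoor 
Stapler  | Tools   


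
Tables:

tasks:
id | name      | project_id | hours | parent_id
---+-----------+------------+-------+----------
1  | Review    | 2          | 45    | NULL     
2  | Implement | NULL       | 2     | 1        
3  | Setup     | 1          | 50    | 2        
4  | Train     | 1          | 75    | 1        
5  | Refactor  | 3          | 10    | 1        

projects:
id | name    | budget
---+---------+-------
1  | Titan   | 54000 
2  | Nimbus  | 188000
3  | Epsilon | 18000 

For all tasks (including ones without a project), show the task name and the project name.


LEFT JOIN keeps every row from tasks (the left table); where project_id has no match in projects, the project columns become NULL. Walk through each task:
  - task 1 (Review): project_id=2 -> matches Nimbus
  - task 2 (Implement): project_id=NULL, no match -> kept with NULL
  - task 3 (Setup): project_id=1 -> matches Titan
  - task 4 (Train): project_id=1 -> matches Titan
  - task 5 (Refactor): project_id=3 -> matches Epsilon
All 5 rows appear; 1 has NULL project.

SQL:
SELECT a.name, b.name AS project
FROM tasks a
LEFT JOIN projects b ON a.project_id = b.id

Result:
name      | project
----------+--------
Review    | Nimbus 
Implement | NULL   
Setup     | Titan  
Train     | Titan  
Refactor  | Epsilon


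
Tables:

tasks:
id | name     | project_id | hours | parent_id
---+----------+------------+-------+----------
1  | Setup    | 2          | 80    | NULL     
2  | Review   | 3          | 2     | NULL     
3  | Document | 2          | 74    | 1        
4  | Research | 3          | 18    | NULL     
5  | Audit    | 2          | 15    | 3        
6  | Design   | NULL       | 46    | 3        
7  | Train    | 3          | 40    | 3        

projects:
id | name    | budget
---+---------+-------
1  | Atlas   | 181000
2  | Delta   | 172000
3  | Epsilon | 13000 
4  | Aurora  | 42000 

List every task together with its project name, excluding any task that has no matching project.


INNER JOIN keeps only tasks rows whose project_id matches an id in projects. Walk through each task:
  - task 1 (Setup): project_id=2 -> matches Delta
  - task 2 (Review): project_id=3 -> matches Epsilon
  - task 3 (Document): project_id=2 -> matches Delta
  - task 4 (Research): project_id=3 -> matches Epsilon
  - task 5 (Audit): project_id=2 -> matches Delta
  - task 6 (Design): project_id=NULL, no match -> dropped
  - task 7 (Train): project_id=3 -> matches Epsilon
So 1 of 7 rows is dropped.

SQL:
SELECT a.name, b.name AS project
FROM tasks a
INNER JOIN projects b ON a.project_id = b.id

Result:
name     | project
---------+--------
Setup    | Delta  
Review   | Epsilon
Document | Delta  
Research | Epsilon
Audit    | Delta  
Train    | Epsilon


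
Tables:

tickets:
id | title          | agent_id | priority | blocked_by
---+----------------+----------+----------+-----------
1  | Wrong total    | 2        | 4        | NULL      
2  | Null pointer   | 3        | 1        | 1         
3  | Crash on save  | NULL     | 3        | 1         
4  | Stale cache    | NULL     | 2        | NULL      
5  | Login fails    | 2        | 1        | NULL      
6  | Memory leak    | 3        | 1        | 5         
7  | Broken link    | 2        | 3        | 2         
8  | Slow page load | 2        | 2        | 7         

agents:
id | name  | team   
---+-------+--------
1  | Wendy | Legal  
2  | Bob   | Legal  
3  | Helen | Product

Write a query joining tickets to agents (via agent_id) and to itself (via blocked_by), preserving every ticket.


Two LEFT JOINs from the same base table tickets: one to agents via agent_id, one to tickets itself via blocked_by. Both are LEFT so every ticket is preserved.
Match against agents:
  - ticket 1 (Wrong total): agent_id=2 -> matches Bob
  - ticket 2 (Null pointer): agent_id=3 -> matches Helen
  - ticket 3 (Crash on save): agent_id=NULL, no match -> kept with NULL
  - ticket 4 (Stale cache): agent_id=NULL, no match -> kept with NULL
  - ticket 5 (Login fails): agent_id=2 -> matches Bob
  - ticket 6 (Memory leak): agent_id=3 -> matches Helen
  - ticket 7 (Broken link): agent_id=2 -> matches Bob
  - ticket 8 (Slow page load): agent_id=2 -> matches Bob
Match against tickets (self):
  - ticket 1 (Wrong total): blocked_by=NULL -> NULL
  - ticket 2 (Null pointer): blocked_by=1 -> Wrong total
  - ticket 3 (Crash on save): blocked_by=1 -> Wrong total
  - ticket 4 (Stale cache): blocked_by=NULL -> NULL
  - ticket 5 (Login fails): blocked_by=NULL -> NULL
  - ticket 6 (Memory leak): blocked_by=5 -> Login fails
  - ticket 7 (Broken link): blocked_by=2 -> Null pointer
  - ticket 8 (Slow page load): blocked_by=7 -> Broken link

SQL:
SELECT a.title, b.name AS agent, c.title AS blocked_by
FROM tickets a
LEFT JOIN agents b ON a.agent_id = b.id
LEFT JOIN tickets c ON a.blocked_by = c.id

Result:
title          | agent | blocked_by  
---------------+-------+-------------
Wrong total    | Bob   | NULL        
Null pointer   | Helen | Wrong total 
Crash on save  | NULL  | Wrong total 
Stale cache    | NULL  | NULL        
Login fails    | Bob   | NULL        
Memory leak    | Helen | Login fails 
Broken link    | Bob   | Null pointer
Slow page load | Bob   | Broken link 


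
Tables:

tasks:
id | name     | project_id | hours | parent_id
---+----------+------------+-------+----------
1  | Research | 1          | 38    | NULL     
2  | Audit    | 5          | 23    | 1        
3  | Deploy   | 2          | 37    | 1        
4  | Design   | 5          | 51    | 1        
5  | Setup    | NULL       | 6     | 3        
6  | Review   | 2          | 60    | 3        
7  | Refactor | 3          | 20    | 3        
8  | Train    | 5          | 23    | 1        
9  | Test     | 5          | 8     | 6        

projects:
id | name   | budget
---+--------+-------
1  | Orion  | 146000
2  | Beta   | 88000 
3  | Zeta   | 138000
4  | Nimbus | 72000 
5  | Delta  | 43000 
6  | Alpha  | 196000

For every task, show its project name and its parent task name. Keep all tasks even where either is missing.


Two LEFT JOINs from the same base table tasks: one to projects via project_id, one to tasks itself via parent_id. Both are LEFT so every task is preserved.
Match against projects:
  - task 1 (Research): project_id=1 -> matches Orion
  - task 2 (Audit): project_id=5 -> matches Delta
  - task 3 (Deploy): project_id=2 -> matches Beta
  - task 4 (Design): project_id=5 -> matches Delta
  - task 5 (Setup): project_id=NULL, no match -> kept with NULL
  - task 6 (Review): project_id=2 -> matches Beta
  - task 7 (Refactor): project_id=3 -> matches Zeta
  - task 8 (Train): project_id=5 -> matches Delta
  - task 9 (Test): project_id=5 -> matches Delta
Match against tasks (self):
  - task 1 (Research): parent_id=NULL -> NULL
  - task 2 (Audit): parent_id=1 -> Research
  - task 3 (Deploy): parent_id=1 -> Research
  - task 4 (Design): parent_id=1 -> Research
  - task 5 (Setup): parent_id=3 -> Deploy
  - task 6 (Review): parent_id=3 -> Deploy
  - task 7 (Refactor): parent_id=3 -> Deploy
  - task 8 (Train): parent_id=1 -> Research
  - task 9 (Test): parent_id=6 -> Review

SQL:
SELECT a.name, b.name AS project, c.name AS parent
FROM tasks a
LEFT JOIN projects b ON a.project_id = b.id
LEFT JOIN tasks c ON a.parent_id = c.id

Result:
name     | project | parent  
---------+---------+---------
Research | Orion   | NULL    
Audit    | Delta   | Research
Deploy   | Beta    | Research
Design   | Delta   | Research
Setup    | NULL    | Deploy  
Review   | Beta    | Deploy  
Refactor | Zeta    | Deploy  
Train    | Delta   | Research
Test     | Delta   | Review  


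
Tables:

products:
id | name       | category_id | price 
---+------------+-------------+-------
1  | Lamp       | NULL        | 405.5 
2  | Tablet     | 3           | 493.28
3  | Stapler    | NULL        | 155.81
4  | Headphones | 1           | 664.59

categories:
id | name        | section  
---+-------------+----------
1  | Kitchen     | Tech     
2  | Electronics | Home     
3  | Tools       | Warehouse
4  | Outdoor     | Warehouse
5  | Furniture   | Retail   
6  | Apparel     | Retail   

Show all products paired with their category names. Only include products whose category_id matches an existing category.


INNER JOIN keeps only products rows whose category_id matches an id in categories. Walk through each product:
  - product 1 (Lamp): category_id=NULL, no match -> dropped
  - product 2 (Tablet): category_id=3 -> matches Tools
  - product 3 (Stapler): category_id=NULL, no match -> dropped
  - product 4 (Headphones): category_id=1 -> matches Kitchen
So 2 of 4 rows are dropped.

SQL:
SELECT a.name, b.name AS category
FROM products a
INNER JOIN categories b ON a.category_id = b.id

Result:
name       | category
-----------+---------
Tablet     | Tools   
Headphones | Kitchen 


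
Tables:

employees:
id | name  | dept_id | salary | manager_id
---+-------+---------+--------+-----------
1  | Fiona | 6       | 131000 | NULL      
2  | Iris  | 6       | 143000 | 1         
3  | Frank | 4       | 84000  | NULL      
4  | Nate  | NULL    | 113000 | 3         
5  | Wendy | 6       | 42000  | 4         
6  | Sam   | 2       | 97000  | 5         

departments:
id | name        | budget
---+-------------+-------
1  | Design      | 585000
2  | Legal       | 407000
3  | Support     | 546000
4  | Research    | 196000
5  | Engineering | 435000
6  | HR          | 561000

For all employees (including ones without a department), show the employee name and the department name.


LEFT JOIN keeps every row from employees (the left table); where dept_id has no match in departments, the department columns become NULL. Walk through each employee:
  - employee 1 (Fiona): dept_id=6 -> matches HR
  - employee 2 (Iris): dept_id=6 -> matches HR
  - employee 3 (Frank): dept_id=4 -> matches Research
  - employee 4 (Nate): dept_id=NULL, no match -> kept with NULL
  - employee 5 (Wendy): dept_id=6 -> matches HR
  - employee 6 (Sam): dept_id=2 -> matches Legal
All 6 rows appear; 1 has NULL department.

SQL:
SELECT a.name, b.name AS department
FROM employees a
LEFT JOIN departments b ON a.dept_id = b.id

Result:
name  | department
------+-----------
Fiona | HR        
Iris  | HR        
Frank | Research  
Nate  | NULL      
Wendy | HR        
Sam   | Legal     


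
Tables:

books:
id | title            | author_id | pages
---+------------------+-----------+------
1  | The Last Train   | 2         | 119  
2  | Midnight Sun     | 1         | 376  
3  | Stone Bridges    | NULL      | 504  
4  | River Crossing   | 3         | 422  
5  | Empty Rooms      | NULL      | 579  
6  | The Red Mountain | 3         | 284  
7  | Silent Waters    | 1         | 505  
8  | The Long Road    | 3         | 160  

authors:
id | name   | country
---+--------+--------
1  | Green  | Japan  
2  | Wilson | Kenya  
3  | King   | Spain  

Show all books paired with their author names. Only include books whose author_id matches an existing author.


INNER JOIN keeps only books rows whose author_id matches an id in authors. Walk through each book:
  - book 1 (The Last Train): author_id=2 -> matches Wilson
  - book 2 (Midnight Sun): author_id=1 -> matches Green
  - book 3 (Stone Bridges): author_id=NULL, no match -> dropped
  - book 4 (River Crossing): author_id=3 -> matches King
  - book 5 (Empty Rooms): author_id=NULL, no match -> dropped
  - book 6 (The Red Mountain): author_id=3 -> matches King
  - book 7 (Silent Waters): author_id=1 -> matches Green
  - book 8 (The Long Road): author_id=3 -> matches King
So 2 of 8 rows are dropped.

SQL:
SELECT a.title, b.name AS author
FROM books a
INNER JOIN authors b ON a.author_id = b.id

Result:
title            | author
-----------------+-------
The Last Train   | Wilson
Midnight Sun     | Green 
River Crossing   | King  
The Red Mountain | King  
Silent Waters    | Green 
The Long Road    | King  


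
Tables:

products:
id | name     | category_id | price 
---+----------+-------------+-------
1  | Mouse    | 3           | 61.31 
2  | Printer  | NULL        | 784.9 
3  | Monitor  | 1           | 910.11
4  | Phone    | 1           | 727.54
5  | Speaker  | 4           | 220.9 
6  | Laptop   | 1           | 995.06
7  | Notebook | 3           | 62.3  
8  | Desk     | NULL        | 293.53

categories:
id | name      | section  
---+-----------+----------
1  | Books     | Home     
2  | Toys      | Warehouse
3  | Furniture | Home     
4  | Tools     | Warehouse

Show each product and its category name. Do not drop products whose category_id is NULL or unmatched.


LEFT JOIN keeps every row from products (the left table); where category_id has no match in categories, the category columns become NULL. Walk through each product:
  - product 1 (Mouse): category_id=3 -> matches Furniture
  - product 2 (Printer): category_id=NULL, no match -> kept with NULL
  - product 3 (Monitor): category_id=1 -> matches Books
  - product 4 (Phone): category_id=1 -> matches Books
  - product 5 (Speaker): category_id=4 -> matches Tools
  - product 6 (Laptop): category_id=1 -> matches Books
  - product 7 (Notebook): category_id=3 -> matches Furniture
  - product 8 (Desk): category_id=NULL, no match -> kept with NULL
All 8 rows appear; 2 have NULL category.

SQL:
SELECT a.name, b.name AS category
FROM products a
LEFT JOIN categories b ON a.category_id = b.id

Result:
name     | category 
---------+----------
Mouse    | Furniture
Printer  | NULL     
Monitor  | Books    
Phone    | Books    
Speaker  | Tools    
Laptop   | Books    
Notebook | Furniture
Desk     | NULL     


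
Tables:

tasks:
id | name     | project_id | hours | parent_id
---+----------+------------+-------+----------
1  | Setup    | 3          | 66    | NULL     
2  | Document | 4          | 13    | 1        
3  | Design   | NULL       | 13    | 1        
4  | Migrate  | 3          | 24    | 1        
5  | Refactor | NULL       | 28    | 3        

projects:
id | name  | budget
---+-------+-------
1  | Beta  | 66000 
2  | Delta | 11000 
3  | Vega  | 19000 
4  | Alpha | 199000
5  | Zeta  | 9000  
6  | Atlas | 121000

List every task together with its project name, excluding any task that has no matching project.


INNER JOIN keeps only tasks rows whose project_id matches an id in projects. Walk through each task:
  - task 1 (Setup): project_id=3 -> matches Vega
  - task 2 (Document): project_id=4 -> matches Alpha
  - task 3 (Design): project_id=NULL, no match -> dropped
  - task 4 (Migrate): project_id=3 -> matches Vega
  - task 5 (Refactor): project_id=NULL, no match -> dropped
So 2 of 5 rows are dropped.

SQL:
SELECT a.name, b.name AS project
FROM tasks a
INNER JOIN projects b ON a.project_id = b.id

Result:
name     | project
---------+--------
Setup    | Vega   
Document | Alpha  
Migrate  | Vega   


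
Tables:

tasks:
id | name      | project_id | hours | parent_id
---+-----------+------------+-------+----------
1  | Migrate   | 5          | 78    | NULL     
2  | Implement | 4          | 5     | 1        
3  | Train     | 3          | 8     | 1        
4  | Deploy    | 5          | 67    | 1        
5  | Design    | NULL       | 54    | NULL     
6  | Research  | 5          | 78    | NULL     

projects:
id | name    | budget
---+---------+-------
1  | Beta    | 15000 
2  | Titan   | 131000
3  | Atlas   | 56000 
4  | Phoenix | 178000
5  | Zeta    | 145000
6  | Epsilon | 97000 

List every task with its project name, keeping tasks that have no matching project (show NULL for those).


LEFT JOIN keeps every row from tasks (the left table); where project_id has no match in projects, the project columns become NULL. Walk through each task:
  - task 1 (Migrate): project_id=5 -> matches Zeta
  - task 2 (Implement): project_id=4 -> matches Phoenix
  - task 3 (Train): project_id=3 -> matches Atlas
  - task 4 (Deploy): project_id=5 -> matches Zeta
  - task 5 (Design): project_id=NULL, no match -> kept with NULL
  - task 6 (Research): project_id=5 -> matches Zeta
All 6 rows appear; 1 has NULL project.

SQL:
SELECT a.name, b.name AS project
FROM tasks a
LEFT JOIN projects b ON a.project_id = b.id

Result:
name      | project
----------+--------
Migrate   | Zeta   
Implement | Phoenix
Train     | Atlas  
Deploy    | Zeta   
Design    | NULL   
Research  | Zeta   


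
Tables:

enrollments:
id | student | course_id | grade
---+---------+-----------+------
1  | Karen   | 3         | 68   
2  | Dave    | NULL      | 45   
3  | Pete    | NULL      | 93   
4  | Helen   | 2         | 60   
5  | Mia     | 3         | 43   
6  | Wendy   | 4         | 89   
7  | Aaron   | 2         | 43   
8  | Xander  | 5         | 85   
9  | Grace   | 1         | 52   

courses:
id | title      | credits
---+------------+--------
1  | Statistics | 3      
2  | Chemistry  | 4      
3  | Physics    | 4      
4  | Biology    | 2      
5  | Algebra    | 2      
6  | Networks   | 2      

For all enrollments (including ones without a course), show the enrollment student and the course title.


LEFT JOIN keeps every row from enrollments (the left table); where course_id has no match in courses, the course columns become NULL. Walk through each enrollment:
  - enrollment 1 (Karen): course_id=3 -> matches Physics
  - enrollment 2 (Dave): course_id=NULL, no match -> kept with NULL
  - enrollment 3 (Pete): course_id=NULL, no match -> kept with NULL
  - enrollment 4 (Helen): course_id=2 -> matches Chemistry
  - enrollment 5 (Mia): course_id=3 -> matches Physics
  - enrollment 6 (Wendy): course_id=4 -> matches Biology
  - enrollment 7 (Aaron): course_id=2 -> matches Chemistry
  - enrollment 8 (Xander): course_id=5 -> matches Algebra
  - enrollment 9 (Grace): course_id=1 -> matches Statistics
All 9 rows appear; 2 have NULL course.

SQL:
SELECT a.student, b.title AS course
FROM enrollments a
LEFT JOIN courses b ON a.course_id = b.id

Result:
student | course    
--------+-----------
Karen   | Physics   
Dave    | NULL      
Pete    | NULL      
Helen   | Chemistry 
Mia     | Physics   
Wendy   | Biology   
Aaron   | Chemistry 
Xander  | Algebra   
Grace   | Statistics


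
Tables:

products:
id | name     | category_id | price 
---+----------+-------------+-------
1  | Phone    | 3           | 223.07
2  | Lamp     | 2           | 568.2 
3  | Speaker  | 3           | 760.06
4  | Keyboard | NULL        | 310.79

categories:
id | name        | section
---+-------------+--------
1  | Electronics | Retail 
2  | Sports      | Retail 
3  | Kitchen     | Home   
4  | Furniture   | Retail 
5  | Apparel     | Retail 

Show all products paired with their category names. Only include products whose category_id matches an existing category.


INNER JOIN keeps only products rows whose category_id matches an id in categories. Walk through each product:
  - product 1 (Phone): category_id=3 -> matches Kitchen
  - product 2 (Lamp): category_id=2 -> matches Sports
  - product 3 (Speaker): category_id=3 -> matches Kitchen
  - product 4 (Keyboard): category_id=NULL, no match -> dropped
So 1 of 4 rows is dropped.

SQL:
SELECT a.name, b.name AS category
FROM products a
INNER JOIN categories b ON a.category_id = b.id

Result:
name    | category
--------+---------
Phone   | Kitchen 
Lamp    | Sports  
Speaker | Kitchen 


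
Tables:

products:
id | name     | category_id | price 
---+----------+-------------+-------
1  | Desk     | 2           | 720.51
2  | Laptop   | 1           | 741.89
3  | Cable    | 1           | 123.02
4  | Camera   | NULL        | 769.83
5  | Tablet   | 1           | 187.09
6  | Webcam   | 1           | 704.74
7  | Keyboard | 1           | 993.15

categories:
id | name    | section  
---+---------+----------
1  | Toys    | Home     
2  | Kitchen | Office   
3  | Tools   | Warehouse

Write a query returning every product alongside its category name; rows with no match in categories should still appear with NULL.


LEFT JOIN keeps every row from products (the left table); where category_id has no match in categories, the category columns become NULL. Walk through each product:
  - product 1 (Desk): category_id=2 -> matches Kitchen
  - product 2 (Laptop): category_id=1 -> matches Toys
  - product 3 (Cable): category_id=1 -> matches Toys
  - product 4 (Camera): category_id=NULL, no match -> kept with NULL
  - product 5 (Tablet): category_id=1 -> matches Toys
  - product 6 (Webcam): category_id=1 -> matches Toys
  - product 7 (Keyboard): category_id=1 -> matches Toys
All 7 rows appear; 1 has NULL category.

SQL:
SELECT a.name, b.name AS category
FROM products a
LEFT JOIN categories b ON a.category_id = b.id

Result:
name     | category
---------+---------
Desk     | Kitchen 
Laptop   | Toys    
Cable    | Toys    
Camera   | NULL    
Tablet   | Toys    
Webcam   | Toys    
Keyboard | Toys    


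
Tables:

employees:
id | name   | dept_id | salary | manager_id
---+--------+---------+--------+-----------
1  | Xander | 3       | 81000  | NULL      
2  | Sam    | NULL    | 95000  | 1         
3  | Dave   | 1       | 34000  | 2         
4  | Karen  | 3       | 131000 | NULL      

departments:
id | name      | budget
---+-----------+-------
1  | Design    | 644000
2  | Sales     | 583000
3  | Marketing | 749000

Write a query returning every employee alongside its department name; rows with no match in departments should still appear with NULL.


LEFT JOIN keeps every row from employees (the left table); where dept_id has no match in departments, the department columns become NULL. Walk through each employee:
  - employee 1 (Xander): dept_id=3 -> matches Marketing
  - employee 2 (Sam): dept_id=NULL, no match -> kept with NULL
  - employee 3 (Dave): dept_id=1 -> matches Design
  - employee 4 (Karen): dept_id=3 -> matches Marketing
All 4 rows appear; 1 has NULL department.

SQL:
SELECT a.name, b.name AS department
FROM employees a
LEFT JOIN departments b ON a.dept_id = b.id

Result:
name   | department
-------+-----------
Xander | Marketing 
Sam    | NULL      
Dave   | Design    
Karen  | Marketing 


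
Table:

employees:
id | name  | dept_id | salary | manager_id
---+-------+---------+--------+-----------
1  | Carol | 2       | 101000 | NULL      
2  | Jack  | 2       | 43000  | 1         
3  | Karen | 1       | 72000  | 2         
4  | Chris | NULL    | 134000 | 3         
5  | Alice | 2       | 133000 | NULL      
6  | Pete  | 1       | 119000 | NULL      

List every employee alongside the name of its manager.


This is a self-join: employees is joined to a second copy of itself, matching each row's manager_id to another row's id. Use LEFT JOIN so rows with manager_id=NULL are kept.
  - employee 1 (Carol): manager_id=NULL -> NULL
  - employee 2 (Jack): manager_id=1 -> Carol
  - employee 3 (Karen): manager_id=2 -> Jack
  - employee 4 (Chris): manager_id=3 -> Karen
  - employee 5 (Alice): manager_id=NULL -> NULL
  - employee 6 (Pete): manager_id=NULL -> NULL

SQL:
SELECT a.name AS item, b.name AS manager
FROM employees a
LEFT JOIN employees b ON a.manager_id = b.id

Result:
item  | manager
------+--------
Carol | NULL   
Jack  | Carol  
Karen | Jack   
Chris | Karen  
Alice | NULL   
Pete  | NULL   


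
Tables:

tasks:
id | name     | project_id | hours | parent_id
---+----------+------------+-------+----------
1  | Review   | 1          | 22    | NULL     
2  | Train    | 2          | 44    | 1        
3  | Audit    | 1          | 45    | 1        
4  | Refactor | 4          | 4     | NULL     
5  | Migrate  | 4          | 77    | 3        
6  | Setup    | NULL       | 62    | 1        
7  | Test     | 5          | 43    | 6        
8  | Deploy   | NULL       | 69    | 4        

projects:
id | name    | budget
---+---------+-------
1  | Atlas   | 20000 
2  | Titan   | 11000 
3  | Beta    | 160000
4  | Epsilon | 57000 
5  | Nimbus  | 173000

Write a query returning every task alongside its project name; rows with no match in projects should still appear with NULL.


LEFT JOIN keeps every row from tasks (the left table); where project_id has no match in projects, the project columns become NULL. Walk through each task:
  - task 1 (Review): project_id=1 -> matches Atlas
  - task 2 (Train): project_id=2 -> matches Titan
  - task 3 (Audit): project_id=1 -> matches Atlas
  - task 4 (Refactor): project_id=4 -> matches Epsilon
  - task 5 (Migrate): project_id=4 -> matches Epsilon
  - task 6 (Setup): project_id=NULL, no match -> kept with NULL
  - task 7 (Test): project_id=5 -> matches Nimbus
  - task 8 (Deploy): project_id=NULL, no match -> kept with NULL
All 8 rows appear; 2 have NULL project.

SQL:
SELECT a.name, b.name AS project
FROM tasks a
LEFT JOIN projects b ON a.project_id = b.id

Result:
name     | project
---------+--------
Review   | Atlas  
Train    | Titan  
Audit    | Atlas  
Refactor | Epsilon
Migrate  | Epsilon
Setup    | NULL   
Test     | Nimbus 
Deploy   | NULL   


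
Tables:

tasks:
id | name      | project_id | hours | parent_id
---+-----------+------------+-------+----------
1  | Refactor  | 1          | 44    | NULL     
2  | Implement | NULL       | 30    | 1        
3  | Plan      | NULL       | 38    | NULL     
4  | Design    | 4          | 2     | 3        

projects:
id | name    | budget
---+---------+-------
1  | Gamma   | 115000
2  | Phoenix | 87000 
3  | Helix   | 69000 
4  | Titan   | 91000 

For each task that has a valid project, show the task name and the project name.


INNER JOIN keeps only tasks rows whose project_id matches an id in projects. Walk through each task:
  - task 1 (Refactor): project_id=1 -> matches Gamma
  - task 2 (Implement): project_id=NULL, no match -> dropped
  - task 3 (Plan): project_id=NULL, no match -> dropped
  - task 4 (Design): project_id=4 -> matches Titan
So 2 of 4 rows are dropped.

SQL:
SELECT a.name, b.name AS project
FROM tasks a
INNER JOIN projects b ON a.project_id = b.id

Result:
name     | project
---------+--------
Refactor | Gamma  
Design   | Titan  


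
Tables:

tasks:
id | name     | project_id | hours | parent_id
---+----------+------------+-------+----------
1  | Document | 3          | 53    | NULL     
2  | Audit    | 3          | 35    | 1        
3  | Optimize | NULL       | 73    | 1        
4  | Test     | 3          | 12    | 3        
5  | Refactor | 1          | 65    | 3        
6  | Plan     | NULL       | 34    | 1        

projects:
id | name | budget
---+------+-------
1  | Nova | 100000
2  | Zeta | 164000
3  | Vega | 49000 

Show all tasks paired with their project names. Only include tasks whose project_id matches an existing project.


INNER JOIN keeps only tasks rows whose project_id matches an id in projects. Walk through each task:
  - task 1 (Document): project_id=3 -> matches Vega
  - task 2 (Audit): project_id=3 -> matches Vega
  - task 3 (Optimize): project_id=NULL, no match -> dropped
  - task 4 (Test): project_id=3 -> matches Vega
  - task 5 (Refactor): project_id=1 -> matches Nova
  - task 6 (Plan): project_id=NULL, no match -> dropped
So 2 of 6 rows are dropped.

SQL:
SELECT a.name, b.name AS project
FROM tasks a
INNER JOIN projects b ON a.project_id = b.id

Result:
name     | project
---------+--------
Document | Vega   
Audit    | Vega   
Test     | Vega   
Refactor | Nova   


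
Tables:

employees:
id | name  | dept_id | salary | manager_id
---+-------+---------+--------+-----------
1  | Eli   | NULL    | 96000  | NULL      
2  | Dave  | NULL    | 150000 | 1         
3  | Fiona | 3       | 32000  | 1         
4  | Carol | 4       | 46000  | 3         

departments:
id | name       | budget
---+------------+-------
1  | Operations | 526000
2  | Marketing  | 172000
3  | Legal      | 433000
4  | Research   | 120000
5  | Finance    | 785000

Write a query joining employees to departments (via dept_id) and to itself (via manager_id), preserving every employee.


Two LEFT JOINs from the same base table employees: one to departments via dept_id, one to employees itself via manager_id. Both are LEFT so every employee is preserved.
Match against departments:
  - employee 1 (Eli): dept_id=NULL, no match -> kept with NULL
  - employee 2 (Dave): dept_id=NULL, no match -> kept with NULL
  - employee 3 (Fiona): dept_id=3 -> matches Legal
  - employee 4 (Carol): dept_id=4 -> matches Research
Match against employees (self):
  - employee 1 (Eli): manager_id=NULL -> NULL
  - employee 2 (Dave): manager_id=1 -> Eli
  - employee 3 (Fiona): manager_id=1 -> Eli
  - employee 4 (Carol): manager_id=3 -> Fiona

SQL:
SELECT a.name, b.name AS department, c.name AS manager
FROM employees a
LEFT JOIN departments b ON a.dept_id = b.id
LEFT JOIN employees c ON a.manager_id = c.id

Result:
name  | department | manager
------+------------+--------
Eli   | NULL       | NULL   
Dave  | NULL       | Eli    
Fiona | Legal      | Eli    
Carol | Research   | Fiona  


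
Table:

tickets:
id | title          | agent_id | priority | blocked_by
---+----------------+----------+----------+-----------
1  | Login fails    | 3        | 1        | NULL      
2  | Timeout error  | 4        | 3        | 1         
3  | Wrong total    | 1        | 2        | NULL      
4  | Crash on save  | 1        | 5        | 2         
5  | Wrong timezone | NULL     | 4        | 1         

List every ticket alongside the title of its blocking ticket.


This is a self-join: tickets is joined to a second copy of itself, matching each row's blocked_by to another row's id. Use LEFT JOIN so rows with blocked_by=NULL are kept.
  - ticket 1 (Login fails): blocked_by=NULL -> NULL
  - ticket 2 (Timeout error): blocked_by=1 -> Login fails
  - ticket 3 (Wrong total): blocked_by=NULL -> NULL
  - ticket 4 (Crash on save): blocked_by=2 -> Timeout error
  - ticket 5 (Wrong timezone): blocked_by=1 -> Login fails

SQL:
SELECT a.title AS item, b.title AS blocked_by
FROM tickets a
LEFT JOIN tickets b ON a.blocked_by = b.id

Result:
item           | blocked_by   
---------------+--------------
Login fails    | NULL         
Timeout error  | Login fails  
Wrong total    | NULL         
Crash on save  | Timeout error
Wrong timezone | Login fails  


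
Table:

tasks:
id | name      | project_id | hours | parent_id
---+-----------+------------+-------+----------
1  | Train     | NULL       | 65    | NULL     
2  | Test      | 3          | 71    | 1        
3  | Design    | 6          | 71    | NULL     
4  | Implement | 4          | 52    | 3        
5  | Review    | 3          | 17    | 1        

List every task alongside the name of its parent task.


This is a self-join: tasks is joined to a second copy of itself, matching each row's parent_id to another row's id. Use LEFT JOIN so rows with parent_id=NULL are kept.
  - task 1 (Train): parent_id=NULL -> NULL
  - task 2 (Test): parent_id=1 -> Train
  - task 3 (Design): parent_id=NULL -> NULL
  - task 4 (Implement): parent_id=3 -> Design
  - task 5 (Review): parent_id=1 -> Train

SQL:
SELECT a.name AS item, b.name AS parent
FROM tasks a
LEFT JOIN tasks b ON a.parent_id = b.id

Result:
item      | parent
----------+-------
Train     | NULL  
Test      | Train 
Design    | NULL  
Implement | Design
Review    | Train 


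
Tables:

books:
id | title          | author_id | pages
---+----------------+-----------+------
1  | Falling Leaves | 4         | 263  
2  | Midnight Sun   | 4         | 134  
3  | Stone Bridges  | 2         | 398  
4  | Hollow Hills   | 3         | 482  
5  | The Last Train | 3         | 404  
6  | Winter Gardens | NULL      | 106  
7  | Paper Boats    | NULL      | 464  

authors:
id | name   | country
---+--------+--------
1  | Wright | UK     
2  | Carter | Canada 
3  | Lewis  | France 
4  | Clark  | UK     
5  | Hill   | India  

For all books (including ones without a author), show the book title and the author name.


LEFT JOIN keeps every row from books (the left table); where author_id has no match in authors, the author columns become NULL. Walk through each book:
  - book 1 (Falling Leaves): author_id=4 -> matches Clark
  - book 2 (Midnight Sun): author_id=4 -> matches Clark
  - book 3 (Stone Bridges): author_id=2 -> matches Carter
  - book 4 (Hollow Hills): author_id=3 -> matches Lewis
  - book 5 (The Last Train): author_id=3 -> matches Lewis
  - book 6 (Winter Gardens): author_id=NULL, no match -> kept with NULL
  - book 7 (Paper Boats): author_id=NULL, no match -> kept with NULL
All 7 rows appear; 2 have NULL author.

SQL:
SELECT a.title, b.name AS author
FROM books a
LEFT JOIN authors b ON a.author_id = b.id

Result:
title          | author
---------------+-------
Falling Leaves | Clark 
Midnight Sun   | Clark 
Stone Bridges  | Carter
Hollow Hills   | Lewis 
The Last Train | Lewis 
Winter Gardens | NULL  
Paper Boats    | NULL  
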